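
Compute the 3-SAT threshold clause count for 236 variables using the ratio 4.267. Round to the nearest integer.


The 3-SAT phase transition occurs at approximately 4.267 clauses per variable.
m = 4.267 * 236 = 1007.012.
Rounded to nearest integer: 1007.

1007


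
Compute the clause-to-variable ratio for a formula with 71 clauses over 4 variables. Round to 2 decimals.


Clause-to-variable ratio = clauses / variables.
71 / 4 = 17.75.

17.75


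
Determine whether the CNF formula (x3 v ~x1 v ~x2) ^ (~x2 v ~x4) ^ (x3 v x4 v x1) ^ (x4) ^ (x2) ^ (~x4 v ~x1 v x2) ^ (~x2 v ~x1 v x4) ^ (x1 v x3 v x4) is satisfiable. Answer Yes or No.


Check all 16 possible truth assignments.
Number of satisfying assignments found: 0.
The formula is unsatisfiable.

No


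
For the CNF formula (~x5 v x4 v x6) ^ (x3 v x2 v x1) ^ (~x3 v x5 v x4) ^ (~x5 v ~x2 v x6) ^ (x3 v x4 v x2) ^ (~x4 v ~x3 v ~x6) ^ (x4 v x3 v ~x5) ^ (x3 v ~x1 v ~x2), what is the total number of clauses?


Each group enclosed in parentheses joined by ^ is one clause.
Counting the conjuncts: 8 clauses.

8


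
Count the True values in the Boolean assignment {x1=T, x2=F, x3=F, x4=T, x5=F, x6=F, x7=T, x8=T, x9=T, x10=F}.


The weight is the number of variables assigned True.
True variables: x1, x4, x7, x8, x9.
Weight = 5.

5


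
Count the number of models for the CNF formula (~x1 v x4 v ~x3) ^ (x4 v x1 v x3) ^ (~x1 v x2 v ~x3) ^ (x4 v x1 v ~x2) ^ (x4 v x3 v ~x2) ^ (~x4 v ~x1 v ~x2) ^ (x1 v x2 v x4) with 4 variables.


Enumerate all 16 truth assignments over 4 variables.
Test each against every clause.
Satisfying assignments found: 6.

6


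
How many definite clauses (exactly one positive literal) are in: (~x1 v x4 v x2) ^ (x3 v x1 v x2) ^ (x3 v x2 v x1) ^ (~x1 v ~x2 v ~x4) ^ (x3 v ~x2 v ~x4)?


A definite clause has exactly one positive literal.
Clause 1: 2 positive -> not definite
Clause 2: 3 positive -> not definite
Clause 3: 3 positive -> not definite
Clause 4: 0 positive -> not definite
Clause 5: 1 positive -> definite
Definite clause count = 1.

1


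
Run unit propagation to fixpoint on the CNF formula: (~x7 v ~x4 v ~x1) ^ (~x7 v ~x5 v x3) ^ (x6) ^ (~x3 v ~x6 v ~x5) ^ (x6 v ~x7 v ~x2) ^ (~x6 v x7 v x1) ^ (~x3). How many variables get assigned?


Unit propagation repeatedly assigns the literal in any unit clause, then simplifies.
Assignments in order: x6 = T, x3 = F.
No further unit clauses remain.
Total variables assigned = 2.

2


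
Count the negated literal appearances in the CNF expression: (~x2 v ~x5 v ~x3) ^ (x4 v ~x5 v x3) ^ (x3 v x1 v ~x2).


Scan each clause for negated literals.
Clause 1: 3 negative; Clause 2: 1 negative; Clause 3: 1 negative.
Total negative literal occurrences = 5.

5


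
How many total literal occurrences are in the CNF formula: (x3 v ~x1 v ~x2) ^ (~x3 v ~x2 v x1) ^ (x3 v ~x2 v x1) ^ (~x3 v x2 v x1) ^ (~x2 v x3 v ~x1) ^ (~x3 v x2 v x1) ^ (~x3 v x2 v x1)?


Clause lengths: 3, 3, 3, 3, 3, 3, 3.
Sum = 3 + 3 + 3 + 3 + 3 + 3 + 3 = 21.

21


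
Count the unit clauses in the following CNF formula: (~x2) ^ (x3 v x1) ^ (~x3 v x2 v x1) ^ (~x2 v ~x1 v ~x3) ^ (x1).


A unit clause contains exactly one literal.
Unit clauses found: (~x2), (x1).
Count = 2.

2


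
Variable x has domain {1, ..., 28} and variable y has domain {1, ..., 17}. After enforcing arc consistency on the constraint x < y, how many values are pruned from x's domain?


For the constraint x < y, x needs a supporting value in y's domain.
x can be at most 16 (one less than y's maximum).
Valid x values from domain: 16 out of 28.
Pruned = 28 - 16 = 12.

12


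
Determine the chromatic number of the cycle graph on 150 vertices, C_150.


A cycle on an even number of vertices is bipartite: alternate two colors around the cycle.
Since 150 is even, two colors suffice, and at least two are needed because the graph has edges.
Chromatic number = 2.

2


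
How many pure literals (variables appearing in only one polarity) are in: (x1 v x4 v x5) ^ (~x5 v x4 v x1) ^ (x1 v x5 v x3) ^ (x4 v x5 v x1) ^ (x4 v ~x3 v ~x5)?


A pure literal appears in only one polarity across all clauses.
Pure literals: x1 (positive only), x4 (positive only).
Count = 2.

2


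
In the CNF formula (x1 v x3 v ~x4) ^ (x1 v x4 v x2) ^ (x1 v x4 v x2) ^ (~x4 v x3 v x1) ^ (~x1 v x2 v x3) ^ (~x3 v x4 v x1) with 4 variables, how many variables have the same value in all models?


Find all satisfying assignments: 9 model(s).
Check which variables have the same value in every model.
No variable is fixed across all models.
Backbone size = 0.

0


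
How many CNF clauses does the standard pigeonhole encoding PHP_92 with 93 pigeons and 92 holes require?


The PHP encoding has two parts:
1) At-least-one-hole clauses: 93 (one per pigeon, each with 92 literals).
2) At-most-one-pigeon-per-hole clauses: 92 holes * C(93,2) = 92 * 4278 = 393576.
Total clauses = 93 + 393576 = 393669.

393669


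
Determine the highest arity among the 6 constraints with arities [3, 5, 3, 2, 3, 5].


The arities are: 3, 5, 3, 2, 3, 5.
Scan for the maximum value.
Maximum arity = 5.

5


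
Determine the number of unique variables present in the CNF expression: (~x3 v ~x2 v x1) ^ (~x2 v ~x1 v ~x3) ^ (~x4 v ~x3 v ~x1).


Identify each distinct variable in the formula.
Variables found: x1, x2, x3, x4.
Total distinct variables = 4.

4


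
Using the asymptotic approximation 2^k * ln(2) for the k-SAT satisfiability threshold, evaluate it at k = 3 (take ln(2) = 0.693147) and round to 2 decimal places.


Using the asymptotic formula: threshold ~ 2^k * ln(2).
2^3 = 8.
8 * 0.693147 = 5.55.

5.55


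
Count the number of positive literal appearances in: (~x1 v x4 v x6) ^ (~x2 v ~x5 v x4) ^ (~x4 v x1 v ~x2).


Scan each clause for unnegated literals.
Clause 1: 2 positive; Clause 2: 1 positive; Clause 3: 1 positive.
Total positive literal occurrences = 4.

4


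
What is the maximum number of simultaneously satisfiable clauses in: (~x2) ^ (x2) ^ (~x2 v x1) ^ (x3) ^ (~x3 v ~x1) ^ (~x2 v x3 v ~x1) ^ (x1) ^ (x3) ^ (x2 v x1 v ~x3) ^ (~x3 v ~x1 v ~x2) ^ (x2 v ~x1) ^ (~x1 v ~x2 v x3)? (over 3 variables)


Enumerate all 8 truth assignments.
For each, count how many of the 12 clauses are satisfied.
The formula is not fully satisfiable, so the maximum is below 12.
Maximum simultaneously satisfiable clauses = 9.

9


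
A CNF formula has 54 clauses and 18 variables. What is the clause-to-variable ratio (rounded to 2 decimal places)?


Clause-to-variable ratio = clauses / variables.
54 / 18 = 3.0.

3.0


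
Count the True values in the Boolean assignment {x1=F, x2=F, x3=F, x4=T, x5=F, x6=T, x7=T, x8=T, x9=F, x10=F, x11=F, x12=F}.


The weight is the number of variables assigned True.
True variables: x4, x6, x7, x8.
Weight = 4.

4


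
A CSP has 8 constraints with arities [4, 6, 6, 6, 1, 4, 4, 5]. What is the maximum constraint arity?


The arities are: 4, 6, 6, 6, 1, 4, 4, 5.
Scan for the maximum value.
Maximum arity = 6.

6


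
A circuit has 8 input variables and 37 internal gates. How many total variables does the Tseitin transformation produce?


The Tseitin transformation introduces one auxiliary variable per gate.
Total variables = inputs + gates = 8 + 37 = 45.

45


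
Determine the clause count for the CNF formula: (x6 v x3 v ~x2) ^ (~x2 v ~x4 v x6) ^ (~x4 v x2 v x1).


Each group enclosed in parentheses joined by ^ is one clause.
Counting the conjuncts: 3 clauses.

3


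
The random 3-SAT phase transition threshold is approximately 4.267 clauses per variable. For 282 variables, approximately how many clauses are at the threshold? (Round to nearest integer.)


The 3-SAT phase transition occurs at approximately 4.267 clauses per variable.
m = 4.267 * 282 = 1203.294.
Rounded to nearest integer: 1203.

1203


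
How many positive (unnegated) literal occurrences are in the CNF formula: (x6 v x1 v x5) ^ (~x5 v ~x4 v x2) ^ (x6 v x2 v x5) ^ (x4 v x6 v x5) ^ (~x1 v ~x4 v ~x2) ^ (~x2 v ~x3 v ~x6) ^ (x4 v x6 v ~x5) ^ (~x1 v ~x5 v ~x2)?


Scan each clause for unnegated literals.
Clause 1: 3 positive; Clause 2: 1 positive; Clause 3: 3 positive; Clause 4: 3 positive; Clause 5: 0 positive; Clause 6: 0 positive; Clause 7: 2 positive; Clause 8: 0 positive.
Total positive literal occurrences = 12.

12


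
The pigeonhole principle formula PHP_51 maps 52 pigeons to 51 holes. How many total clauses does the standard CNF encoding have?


The PHP encoding has two parts:
1) At-least-one-hole clauses: 52 (one per pigeon, each with 51 literals).
2) At-most-one-pigeon-per-hole clauses: 51 holes * C(52,2) = 51 * 1326 = 67626.
Total clauses = 52 + 67626 = 67678.

67678


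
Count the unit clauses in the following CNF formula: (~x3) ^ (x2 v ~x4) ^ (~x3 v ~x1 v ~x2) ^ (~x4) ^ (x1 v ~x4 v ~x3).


A unit clause contains exactly one literal.
Unit clauses found: (~x3), (~x4).
Count = 2.

2


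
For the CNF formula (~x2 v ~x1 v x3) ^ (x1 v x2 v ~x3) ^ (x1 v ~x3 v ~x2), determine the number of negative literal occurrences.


Scan each clause for negated literals.
Clause 1: 2 negative; Clause 2: 1 negative; Clause 3: 2 negative.
Total negative literal occurrences = 5.

5


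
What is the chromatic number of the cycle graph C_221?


An odd cycle cannot be 2-colored: alternating two colors around the cycle returns to the start with a conflict.
Since 221 is odd, three colors are required (and three suffice).
Chromatic number = 3.

3


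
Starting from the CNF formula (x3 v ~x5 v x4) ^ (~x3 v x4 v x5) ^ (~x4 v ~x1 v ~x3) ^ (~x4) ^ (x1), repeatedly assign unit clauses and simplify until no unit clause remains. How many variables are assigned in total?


Unit propagation repeatedly assigns the literal in any unit clause, then simplifies.
Assignments in order: x4 = F, x1 = T.
No further unit clauses remain.
Total variables assigned = 2.

2


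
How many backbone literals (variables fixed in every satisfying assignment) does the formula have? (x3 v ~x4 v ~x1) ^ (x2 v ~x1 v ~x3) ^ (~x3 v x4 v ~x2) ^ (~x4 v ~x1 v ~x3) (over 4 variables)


Find all satisfying assignments: 9 model(s).
Check which variables have the same value in every model.
No variable is fixed across all models.
Backbone size = 0.

0


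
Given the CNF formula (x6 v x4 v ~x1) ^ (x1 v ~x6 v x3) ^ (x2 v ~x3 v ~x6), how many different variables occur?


Identify each distinct variable in the formula.
Variables found: x1, x2, x3, x4, x6.
Total distinct variables = 5.

5


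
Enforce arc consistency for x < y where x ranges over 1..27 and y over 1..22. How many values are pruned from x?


For the constraint x < y, x needs a supporting value in y's domain.
x can be at most 21 (one less than y's maximum).
Valid x values from domain: 21 out of 27.
Pruned = 27 - 21 = 6.

6


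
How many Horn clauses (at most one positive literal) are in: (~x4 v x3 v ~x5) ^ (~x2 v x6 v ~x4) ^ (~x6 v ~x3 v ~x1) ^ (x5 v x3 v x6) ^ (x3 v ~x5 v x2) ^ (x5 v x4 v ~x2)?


A Horn clause has at most one positive literal.
Clause 1: 1 positive lit(s) -> Horn
Clause 2: 1 positive lit(s) -> Horn
Clause 3: 0 positive lit(s) -> Horn
Clause 4: 3 positive lit(s) -> not Horn
Clause 5: 2 positive lit(s) -> not Horn
Clause 6: 2 positive lit(s) -> not Horn
Total Horn clauses = 3.

3


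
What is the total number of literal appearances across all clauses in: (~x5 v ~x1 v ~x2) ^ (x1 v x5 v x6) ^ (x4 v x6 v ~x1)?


Clause lengths: 3, 3, 3.
Sum = 3 + 3 + 3 = 9.

9


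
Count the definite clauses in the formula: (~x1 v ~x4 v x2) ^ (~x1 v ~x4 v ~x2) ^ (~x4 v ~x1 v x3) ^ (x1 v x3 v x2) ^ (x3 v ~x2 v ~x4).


A definite clause has exactly one positive literal.
Clause 1: 1 positive -> definite
Clause 2: 0 positive -> not definite
Clause 3: 1 positive -> definite
Clause 4: 3 positive -> not definite
Clause 5: 1 positive -> definite
Definite clause count = 3.

3


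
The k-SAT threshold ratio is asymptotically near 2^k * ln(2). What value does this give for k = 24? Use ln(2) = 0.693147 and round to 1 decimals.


Using the asymptotic formula: threshold ~ 2^k * ln(2).
2^24 = 16777216.
16777216 * 0.693147 = 11629076.9.

11629076.9


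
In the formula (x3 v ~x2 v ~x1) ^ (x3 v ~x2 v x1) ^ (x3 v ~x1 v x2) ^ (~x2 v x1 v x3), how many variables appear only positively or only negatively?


A pure literal appears in only one polarity across all clauses.
Pure literals: x3 (positive only).
Count = 1.

1


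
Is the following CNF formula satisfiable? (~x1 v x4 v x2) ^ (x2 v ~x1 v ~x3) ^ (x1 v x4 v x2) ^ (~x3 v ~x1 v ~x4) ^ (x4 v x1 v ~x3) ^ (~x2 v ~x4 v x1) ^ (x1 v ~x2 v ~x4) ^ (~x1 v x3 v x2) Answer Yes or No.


Check all 16 possible truth assignments.
Number of satisfying assignments found: 6.
The formula is satisfiable.

Yes


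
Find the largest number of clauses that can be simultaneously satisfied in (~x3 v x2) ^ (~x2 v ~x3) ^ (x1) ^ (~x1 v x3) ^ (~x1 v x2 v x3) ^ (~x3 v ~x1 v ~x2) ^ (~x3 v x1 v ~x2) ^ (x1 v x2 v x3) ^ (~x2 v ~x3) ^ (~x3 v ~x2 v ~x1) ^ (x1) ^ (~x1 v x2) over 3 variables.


Enumerate all 8 truth assignments.
For each, count how many of the 12 clauses are satisfied.
The formula is not fully satisfiable, so the maximum is below 12.
Maximum simultaneously satisfiable clauses = 11.

11


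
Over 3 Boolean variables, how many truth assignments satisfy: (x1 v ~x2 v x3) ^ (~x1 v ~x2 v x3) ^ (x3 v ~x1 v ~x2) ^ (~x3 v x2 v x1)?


Enumerate all 8 truth assignments over 3 variables.
Test each against every clause.
Satisfying assignments found: 5.

5


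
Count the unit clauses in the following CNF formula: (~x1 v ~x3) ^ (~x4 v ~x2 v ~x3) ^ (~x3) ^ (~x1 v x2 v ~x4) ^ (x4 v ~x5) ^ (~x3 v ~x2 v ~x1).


A unit clause contains exactly one literal.
Unit clauses found: (~x3).
Count = 1.

1


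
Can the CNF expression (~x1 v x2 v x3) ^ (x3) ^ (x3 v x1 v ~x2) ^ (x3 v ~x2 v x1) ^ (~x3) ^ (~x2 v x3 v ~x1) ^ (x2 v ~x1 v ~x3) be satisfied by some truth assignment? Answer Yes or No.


Check all 8 possible truth assignments.
Number of satisfying assignments found: 0.
The formula is unsatisfiable.

No


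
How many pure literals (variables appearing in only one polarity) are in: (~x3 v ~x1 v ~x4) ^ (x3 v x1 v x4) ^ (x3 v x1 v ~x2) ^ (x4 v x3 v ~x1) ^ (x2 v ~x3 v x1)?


A pure literal appears in only one polarity across all clauses.
No pure literals found.
Count = 0.

0


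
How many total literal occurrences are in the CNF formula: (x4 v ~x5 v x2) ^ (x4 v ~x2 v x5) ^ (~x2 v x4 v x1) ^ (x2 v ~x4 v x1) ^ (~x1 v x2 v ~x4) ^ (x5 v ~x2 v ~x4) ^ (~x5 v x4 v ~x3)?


Clause lengths: 3, 3, 3, 3, 3, 3, 3.
Sum = 3 + 3 + 3 + 3 + 3 + 3 + 3 = 21.

21


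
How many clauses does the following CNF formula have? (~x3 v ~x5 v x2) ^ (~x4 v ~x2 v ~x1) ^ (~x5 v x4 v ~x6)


Each group enclosed in parentheses joined by ^ is one clause.
Counting the conjuncts: 3 clauses.

3


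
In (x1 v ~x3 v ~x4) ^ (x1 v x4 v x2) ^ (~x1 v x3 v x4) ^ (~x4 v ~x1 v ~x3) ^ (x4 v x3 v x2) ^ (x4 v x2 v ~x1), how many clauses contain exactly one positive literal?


A definite clause has exactly one positive literal.
Clause 1: 1 positive -> definite
Clause 2: 3 positive -> not definite
Clause 3: 2 positive -> not definite
Clause 4: 0 positive -> not definite
Clause 5: 3 positive -> not definite
Clause 6: 2 positive -> not definite
Definite clause count = 1.

1


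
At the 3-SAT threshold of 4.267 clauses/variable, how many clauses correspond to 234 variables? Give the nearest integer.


The 3-SAT phase transition occurs at approximately 4.267 clauses per variable.
m = 4.267 * 234 = 998.478.
Rounded to nearest integer: 998.

998


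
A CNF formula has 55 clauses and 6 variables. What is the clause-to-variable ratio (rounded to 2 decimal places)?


Clause-to-variable ratio = clauses / variables.
55 / 6 = 9.17.

9.17


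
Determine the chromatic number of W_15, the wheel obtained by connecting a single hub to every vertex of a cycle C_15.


W_15 consists of the cycle C_15 together with a hub vertex adjacent to every cycle vertex.
The cycle C_15 needs 3 colors (odd cycle -> 3).
The hub is adjacent to every cycle vertex, so it must receive a new color distinct from all of them.
Chromatic number = 3 + 1 = 4.

4


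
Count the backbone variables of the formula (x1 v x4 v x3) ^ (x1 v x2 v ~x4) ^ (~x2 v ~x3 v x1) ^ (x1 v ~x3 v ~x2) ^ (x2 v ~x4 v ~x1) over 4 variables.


Find all satisfying assignments: 8 model(s).
Check which variables have the same value in every model.
No variable is fixed across all models.
Backbone size = 0.

0


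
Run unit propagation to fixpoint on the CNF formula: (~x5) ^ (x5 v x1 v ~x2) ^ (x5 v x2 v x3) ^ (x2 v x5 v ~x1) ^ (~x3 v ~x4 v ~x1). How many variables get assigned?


Unit propagation repeatedly assigns the literal in any unit clause, then simplifies.
Assignments in order: x5 = F.
No further unit clauses remain.
Total variables assigned = 1.

1


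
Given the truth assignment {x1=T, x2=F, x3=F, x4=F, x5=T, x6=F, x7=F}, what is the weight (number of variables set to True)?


The weight is the number of variables assigned True.
True variables: x1, x5.
Weight = 2.

2


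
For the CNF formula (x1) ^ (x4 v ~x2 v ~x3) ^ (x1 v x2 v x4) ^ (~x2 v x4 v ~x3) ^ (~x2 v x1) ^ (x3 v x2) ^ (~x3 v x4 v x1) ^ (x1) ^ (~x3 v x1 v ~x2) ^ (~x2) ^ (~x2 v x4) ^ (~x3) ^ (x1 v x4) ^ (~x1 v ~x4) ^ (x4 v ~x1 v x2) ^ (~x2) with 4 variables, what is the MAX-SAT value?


Enumerate all 16 truth assignments.
For each, count how many of the 16 clauses are satisfied.
The formula is not fully satisfiable, so the maximum is below 16.
Maximum simultaneously satisfiable clauses = 14.

14


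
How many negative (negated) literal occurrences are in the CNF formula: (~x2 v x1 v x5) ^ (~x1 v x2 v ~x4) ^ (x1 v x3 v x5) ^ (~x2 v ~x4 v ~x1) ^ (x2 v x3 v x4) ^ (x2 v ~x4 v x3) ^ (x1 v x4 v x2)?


Scan each clause for negated literals.
Clause 1: 1 negative; Clause 2: 2 negative; Clause 3: 0 negative; Clause 4: 3 negative; Clause 5: 0 negative; Clause 6: 1 negative; Clause 7: 0 negative.
Total negative literal occurrences = 7.

7


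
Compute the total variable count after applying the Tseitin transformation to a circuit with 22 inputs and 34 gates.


The Tseitin transformation introduces one auxiliary variable per gate.
Total variables = inputs + gates = 22 + 34 = 56.

56


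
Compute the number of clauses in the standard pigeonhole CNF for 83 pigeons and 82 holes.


The PHP encoding has two parts:
1) At-least-one-hole clauses: 83 (one per pigeon, each with 82 literals).
2) At-most-one-pigeon-per-hole clauses: 82 holes * C(83,2) = 82 * 3403 = 279046.
Total clauses = 83 + 279046 = 279129.

279129


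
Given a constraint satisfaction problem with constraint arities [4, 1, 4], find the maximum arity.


The arities are: 4, 1, 4.
Scan for the maximum value.
Maximum arity = 4.

4


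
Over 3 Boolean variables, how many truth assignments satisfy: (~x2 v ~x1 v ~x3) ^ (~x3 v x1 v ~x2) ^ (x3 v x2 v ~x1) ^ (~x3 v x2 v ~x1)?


Enumerate all 8 truth assignments over 3 variables.
Test each against every clause.
Satisfying assignments found: 4.

4


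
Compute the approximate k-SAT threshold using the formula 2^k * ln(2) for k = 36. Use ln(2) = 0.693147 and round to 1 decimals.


Using the asymptotic formula: threshold ~ 2^k * ln(2).
2^36 = 68719476736.
68719476736 * 0.693147 = 47632699141.1.

47632699141.1


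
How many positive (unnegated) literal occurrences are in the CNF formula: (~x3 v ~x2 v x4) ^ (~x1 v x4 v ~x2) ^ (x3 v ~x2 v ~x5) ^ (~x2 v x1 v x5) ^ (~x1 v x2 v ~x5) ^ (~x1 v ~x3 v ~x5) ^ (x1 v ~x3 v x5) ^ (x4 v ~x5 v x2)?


Scan each clause for unnegated literals.
Clause 1: 1 positive; Clause 2: 1 positive; Clause 3: 1 positive; Clause 4: 2 positive; Clause 5: 1 positive; Clause 6: 0 positive; Clause 7: 2 positive; Clause 8: 2 positive.
Total positive literal occurrences = 10.

10


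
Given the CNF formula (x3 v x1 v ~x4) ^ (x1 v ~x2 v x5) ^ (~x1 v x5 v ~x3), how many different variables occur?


Identify each distinct variable in the formula.
Variables found: x1, x2, x3, x4, x5.
Total distinct variables = 5.

5


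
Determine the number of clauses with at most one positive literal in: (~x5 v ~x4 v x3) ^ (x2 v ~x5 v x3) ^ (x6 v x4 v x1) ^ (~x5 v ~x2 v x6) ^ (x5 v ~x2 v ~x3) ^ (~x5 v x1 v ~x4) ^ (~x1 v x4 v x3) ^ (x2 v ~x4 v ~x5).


A Horn clause has at most one positive literal.
Clause 1: 1 positive lit(s) -> Horn
Clause 2: 2 positive lit(s) -> not Horn
Clause 3: 3 positive lit(s) -> not Horn
Clause 4: 1 positive lit(s) -> Horn
Clause 5: 1 positive lit(s) -> Horn
Clause 6: 1 positive lit(s) -> Horn
Clause 7: 2 positive lit(s) -> not Horn
Clause 8: 1 positive lit(s) -> Horn
Total Horn clauses = 5.

5


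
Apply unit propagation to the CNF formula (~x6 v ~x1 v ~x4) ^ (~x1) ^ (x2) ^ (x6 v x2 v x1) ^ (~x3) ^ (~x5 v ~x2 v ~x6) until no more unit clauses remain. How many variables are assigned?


Unit propagation repeatedly assigns the literal in any unit clause, then simplifies.
Assignments in order: x1 = F, x2 = T, x3 = F.
No further unit clauses remain.
Total variables assigned = 3.

3


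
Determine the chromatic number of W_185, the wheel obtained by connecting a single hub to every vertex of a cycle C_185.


W_185 consists of the cycle C_185 together with a hub vertex adjacent to every cycle vertex.
The cycle C_185 needs 3 colors (odd cycle -> 3).
The hub is adjacent to every cycle vertex, so it must receive a new color distinct from all of them.
Chromatic number = 3 + 1 = 4.

4


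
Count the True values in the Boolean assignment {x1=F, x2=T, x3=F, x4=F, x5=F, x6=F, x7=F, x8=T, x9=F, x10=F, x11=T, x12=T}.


The weight is the number of variables assigned True.
True variables: x2, x8, x11, x12.
Weight = 4.

4


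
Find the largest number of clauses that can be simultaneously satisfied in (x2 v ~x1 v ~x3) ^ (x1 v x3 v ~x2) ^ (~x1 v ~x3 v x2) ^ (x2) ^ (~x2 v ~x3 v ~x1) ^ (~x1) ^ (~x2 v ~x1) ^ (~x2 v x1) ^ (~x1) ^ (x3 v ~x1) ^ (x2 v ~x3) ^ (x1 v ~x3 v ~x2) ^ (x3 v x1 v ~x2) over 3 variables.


Enumerate all 8 truth assignments.
For each, count how many of the 13 clauses are satisfied.
The formula is not fully satisfiable, so the maximum is below 13.
Maximum simultaneously satisfiable clauses = 12.

12


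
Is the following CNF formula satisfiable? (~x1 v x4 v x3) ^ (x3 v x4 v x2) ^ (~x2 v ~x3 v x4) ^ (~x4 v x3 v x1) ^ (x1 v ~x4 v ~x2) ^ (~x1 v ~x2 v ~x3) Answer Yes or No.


Check all 16 possible truth assignments.
Number of satisfying assignments found: 7.
The formula is satisfiable.

Yes


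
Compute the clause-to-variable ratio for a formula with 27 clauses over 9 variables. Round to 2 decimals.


Clause-to-variable ratio = clauses / variables.
27 / 9 = 3.0.

3.0


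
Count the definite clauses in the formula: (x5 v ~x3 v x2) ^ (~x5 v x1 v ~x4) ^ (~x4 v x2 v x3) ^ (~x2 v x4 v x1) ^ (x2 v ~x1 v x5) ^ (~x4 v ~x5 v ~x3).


A definite clause has exactly one positive literal.
Clause 1: 2 positive -> not definite
Clause 2: 1 positive -> definite
Clause 3: 2 positive -> not definite
Clause 4: 2 positive -> not definite
Clause 5: 2 positive -> not definite
Clause 6: 0 positive -> not definite
Definite clause count = 1.

1


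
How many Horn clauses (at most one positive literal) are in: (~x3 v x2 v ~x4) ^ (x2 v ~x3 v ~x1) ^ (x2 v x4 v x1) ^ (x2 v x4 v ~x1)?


A Horn clause has at most one positive literal.
Clause 1: 1 positive lit(s) -> Horn
Clause 2: 1 positive lit(s) -> Horn
Clause 3: 3 positive lit(s) -> not Horn
Clause 4: 2 positive lit(s) -> not Horn
Total Horn clauses = 2.

2


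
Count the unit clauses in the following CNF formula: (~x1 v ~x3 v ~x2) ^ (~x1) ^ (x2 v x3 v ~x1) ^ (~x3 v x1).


A unit clause contains exactly one literal.
Unit clauses found: (~x1).
Count = 1.

1


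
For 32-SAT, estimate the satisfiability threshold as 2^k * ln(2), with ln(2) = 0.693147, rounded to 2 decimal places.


Using the asymptotic formula: threshold ~ 2^k * ln(2).
2^32 = 4294967296.
4294967296 * 0.693147 = 2977043696.32.

2977043696.32


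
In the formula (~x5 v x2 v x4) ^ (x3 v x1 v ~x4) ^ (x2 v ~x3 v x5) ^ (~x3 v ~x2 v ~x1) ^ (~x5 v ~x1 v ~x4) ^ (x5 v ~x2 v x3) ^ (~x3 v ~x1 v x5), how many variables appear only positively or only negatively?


A pure literal appears in only one polarity across all clauses.
No pure literals found.
Count = 0.

0


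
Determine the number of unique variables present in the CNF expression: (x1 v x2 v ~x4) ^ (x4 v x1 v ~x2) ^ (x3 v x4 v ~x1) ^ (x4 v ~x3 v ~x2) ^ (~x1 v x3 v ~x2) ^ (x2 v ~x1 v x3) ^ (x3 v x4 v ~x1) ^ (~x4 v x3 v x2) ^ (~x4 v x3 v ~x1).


Identify each distinct variable in the formula.
Variables found: x1, x2, x3, x4.
Total distinct variables = 4.

4


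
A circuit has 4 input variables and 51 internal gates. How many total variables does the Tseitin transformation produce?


The Tseitin transformation introduces one auxiliary variable per gate.
Total variables = inputs + gates = 4 + 51 = 55.

55


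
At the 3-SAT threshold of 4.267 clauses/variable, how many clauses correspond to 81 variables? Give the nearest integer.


The 3-SAT phase transition occurs at approximately 4.267 clauses per variable.
m = 4.267 * 81 = 345.627.
Rounded to nearest integer: 346.

346


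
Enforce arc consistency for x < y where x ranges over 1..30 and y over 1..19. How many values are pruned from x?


For the constraint x < y, x needs a supporting value in y's domain.
x can be at most 18 (one less than y's maximum).
Valid x values from domain: 18 out of 30.
Pruned = 30 - 18 = 12.

12


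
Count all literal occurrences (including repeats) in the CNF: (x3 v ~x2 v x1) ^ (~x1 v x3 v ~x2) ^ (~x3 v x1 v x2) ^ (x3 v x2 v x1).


Clause lengths: 3, 3, 3, 3.
Sum = 3 + 3 + 3 + 3 = 12.

12


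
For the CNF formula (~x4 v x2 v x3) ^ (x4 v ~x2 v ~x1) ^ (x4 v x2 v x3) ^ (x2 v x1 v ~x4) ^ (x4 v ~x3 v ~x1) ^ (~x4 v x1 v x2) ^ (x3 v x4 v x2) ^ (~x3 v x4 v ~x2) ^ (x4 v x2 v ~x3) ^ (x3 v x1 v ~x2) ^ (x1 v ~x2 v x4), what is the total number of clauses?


Each group enclosed in parentheses joined by ^ is one clause.
Counting the conjuncts: 11 clauses.

11


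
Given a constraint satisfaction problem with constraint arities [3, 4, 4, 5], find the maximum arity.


The arities are: 3, 4, 4, 5.
Scan for the maximum value.
Maximum arity = 5.

5


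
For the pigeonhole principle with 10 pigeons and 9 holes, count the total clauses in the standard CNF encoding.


The PHP encoding has two parts:
1) At-least-one-hole clauses: 10 (one per pigeon, each with 9 literals).
2) At-most-one-pigeon-per-hole clauses: 9 holes * C(10,2) = 9 * 45 = 405.
Total clauses = 10 + 405 = 415.

415


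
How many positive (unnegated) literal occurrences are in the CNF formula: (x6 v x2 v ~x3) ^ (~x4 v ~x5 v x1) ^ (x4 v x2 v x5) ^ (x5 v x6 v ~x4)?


Scan each clause for unnegated literals.
Clause 1: 2 positive; Clause 2: 1 positive; Clause 3: 3 positive; Clause 4: 2 positive.
Total positive literal occurrences = 8.

8


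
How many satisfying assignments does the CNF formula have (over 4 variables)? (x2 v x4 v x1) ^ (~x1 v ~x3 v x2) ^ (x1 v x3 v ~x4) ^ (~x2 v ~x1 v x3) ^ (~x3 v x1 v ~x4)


Enumerate all 16 truth assignments over 4 variables.
Test each against every clause.
Satisfying assignments found: 6.

6


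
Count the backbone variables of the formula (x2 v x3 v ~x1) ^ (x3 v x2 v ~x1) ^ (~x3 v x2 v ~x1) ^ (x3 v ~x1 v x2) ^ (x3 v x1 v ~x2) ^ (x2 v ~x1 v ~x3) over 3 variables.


Find all satisfying assignments: 5 model(s).
Check which variables have the same value in every model.
No variable is fixed across all models.
Backbone size = 0.

0


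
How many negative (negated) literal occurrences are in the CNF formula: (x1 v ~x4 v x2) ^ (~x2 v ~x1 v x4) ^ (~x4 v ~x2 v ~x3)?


Scan each clause for negated literals.
Clause 1: 1 negative; Clause 2: 2 negative; Clause 3: 3 negative.
Total negative literal occurrences = 6.

6


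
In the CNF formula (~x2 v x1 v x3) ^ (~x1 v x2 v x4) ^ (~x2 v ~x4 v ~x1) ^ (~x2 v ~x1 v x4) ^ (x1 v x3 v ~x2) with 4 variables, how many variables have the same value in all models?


Find all satisfying assignments: 8 model(s).
Check which variables have the same value in every model.
No variable is fixed across all models.
Backbone size = 0.

0


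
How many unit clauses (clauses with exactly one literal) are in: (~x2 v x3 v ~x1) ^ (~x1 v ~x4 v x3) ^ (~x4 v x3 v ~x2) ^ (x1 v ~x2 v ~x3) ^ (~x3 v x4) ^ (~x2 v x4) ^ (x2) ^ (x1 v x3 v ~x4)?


A unit clause contains exactly one literal.
Unit clauses found: (x2).
Count = 1.

1


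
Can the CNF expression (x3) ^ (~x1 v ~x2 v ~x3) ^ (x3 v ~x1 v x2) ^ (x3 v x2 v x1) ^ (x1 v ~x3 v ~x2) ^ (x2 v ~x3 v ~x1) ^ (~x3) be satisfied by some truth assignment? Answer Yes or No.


Check all 8 possible truth assignments.
Number of satisfying assignments found: 0.
The formula is unsatisfiable.

No


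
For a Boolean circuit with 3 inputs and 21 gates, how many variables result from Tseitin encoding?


The Tseitin transformation introduces one auxiliary variable per gate.
Total variables = inputs + gates = 3 + 21 = 24.

24


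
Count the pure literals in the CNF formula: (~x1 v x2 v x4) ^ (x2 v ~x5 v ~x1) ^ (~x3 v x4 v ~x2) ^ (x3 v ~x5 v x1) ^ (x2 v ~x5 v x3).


A pure literal appears in only one polarity across all clauses.
Pure literals: x4 (positive only), x5 (negative only).
Count = 2.

2


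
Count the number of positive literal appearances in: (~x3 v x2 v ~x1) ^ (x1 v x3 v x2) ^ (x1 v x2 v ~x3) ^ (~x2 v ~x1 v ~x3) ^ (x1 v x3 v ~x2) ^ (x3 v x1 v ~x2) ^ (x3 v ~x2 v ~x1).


Scan each clause for unnegated literals.
Clause 1: 1 positive; Clause 2: 3 positive; Clause 3: 2 positive; Clause 4: 0 positive; Clause 5: 2 positive; Clause 6: 2 positive; Clause 7: 1 positive.
Total positive literal occurrences = 11.

11


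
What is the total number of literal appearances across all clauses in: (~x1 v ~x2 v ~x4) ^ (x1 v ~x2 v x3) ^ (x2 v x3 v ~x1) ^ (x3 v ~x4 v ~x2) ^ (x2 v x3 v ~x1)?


Clause lengths: 3, 3, 3, 3, 3.
Sum = 3 + 3 + 3 + 3 + 3 = 15.

15


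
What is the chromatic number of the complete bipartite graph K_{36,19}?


K_{36,19} is bipartite by definition: the two parts are independent sets, with every edge crossing between them.
Color all vertices in one part with color 1 and all vertices in the other part with color 2.
Since the graph has at least one edge, one color does not suffice.
Chromatic number = 2.

2


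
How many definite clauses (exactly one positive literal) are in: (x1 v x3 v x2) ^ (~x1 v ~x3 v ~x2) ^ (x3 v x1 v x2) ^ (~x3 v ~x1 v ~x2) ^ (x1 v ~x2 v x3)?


A definite clause has exactly one positive literal.
Clause 1: 3 positive -> not definite
Clause 2: 0 positive -> not definite
Clause 3: 3 positive -> not definite
Clause 4: 0 positive -> not definite
Clause 5: 2 positive -> not definite
Definite clause count = 0.

0


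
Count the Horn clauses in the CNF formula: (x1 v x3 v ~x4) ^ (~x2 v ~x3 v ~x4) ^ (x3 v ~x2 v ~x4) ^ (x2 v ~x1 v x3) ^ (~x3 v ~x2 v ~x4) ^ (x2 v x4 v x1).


A Horn clause has at most one positive literal.
Clause 1: 2 positive lit(s) -> not Horn
Clause 2: 0 positive lit(s) -> Horn
Clause 3: 1 positive lit(s) -> Horn
Clause 4: 2 positive lit(s) -> not Horn
Clause 5: 0 positive lit(s) -> Horn
Clause 6: 3 positive lit(s) -> not Horn
Total Horn clauses = 3.

3


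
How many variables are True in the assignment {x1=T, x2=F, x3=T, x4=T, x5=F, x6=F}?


The weight is the number of variables assigned True.
True variables: x1, x3, x4.
Weight = 3.

3


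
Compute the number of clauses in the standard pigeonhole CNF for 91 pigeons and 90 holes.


The PHP encoding has two parts:
1) At-least-one-hole clauses: 91 (one per pigeon, each with 90 literals).
2) At-most-one-pigeon-per-hole clauses: 90 holes * C(91,2) = 90 * 4095 = 368550.
Total clauses = 91 + 368550 = 368641.

368641


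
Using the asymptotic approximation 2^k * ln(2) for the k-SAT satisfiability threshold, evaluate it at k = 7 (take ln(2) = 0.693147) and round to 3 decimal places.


Using the asymptotic formula: threshold ~ 2^k * ln(2).
2^7 = 128.
128 * 0.693147 = 88.723.

88.723


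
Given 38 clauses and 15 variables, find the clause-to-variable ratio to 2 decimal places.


Clause-to-variable ratio = clauses / variables.
38 / 15 = 2.53.

2.53


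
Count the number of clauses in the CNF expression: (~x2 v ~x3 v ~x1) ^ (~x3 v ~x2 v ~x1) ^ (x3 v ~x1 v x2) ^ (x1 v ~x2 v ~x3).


Each group enclosed in parentheses joined by ^ is one clause.
Counting the conjuncts: 4 clauses.

4


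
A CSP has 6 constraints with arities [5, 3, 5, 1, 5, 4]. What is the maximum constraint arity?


The arities are: 5, 3, 5, 1, 5, 4.
Scan for the maximum value.
Maximum arity = 5.

5


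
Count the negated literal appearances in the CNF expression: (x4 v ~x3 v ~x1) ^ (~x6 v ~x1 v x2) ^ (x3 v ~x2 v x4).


Scan each clause for negated literals.
Clause 1: 2 negative; Clause 2: 2 negative; Clause 3: 1 negative.
Total negative literal occurrences = 5.

5


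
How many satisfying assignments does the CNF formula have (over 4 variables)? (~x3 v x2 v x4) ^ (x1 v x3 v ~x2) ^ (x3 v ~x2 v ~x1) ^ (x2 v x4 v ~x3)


Enumerate all 16 truth assignments over 4 variables.
Test each against every clause.
Satisfying assignments found: 10.

10


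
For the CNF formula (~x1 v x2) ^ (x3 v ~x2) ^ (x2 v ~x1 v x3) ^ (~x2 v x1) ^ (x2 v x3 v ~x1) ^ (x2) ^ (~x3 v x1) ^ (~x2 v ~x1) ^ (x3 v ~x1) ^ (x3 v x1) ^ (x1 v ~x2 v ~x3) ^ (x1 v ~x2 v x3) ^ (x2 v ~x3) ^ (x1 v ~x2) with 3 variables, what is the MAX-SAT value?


Enumerate all 8 truth assignments.
For each, count how many of the 14 clauses are satisfied.
The formula is not fully satisfiable, so the maximum is below 14.
Maximum simultaneously satisfiable clauses = 13.

13


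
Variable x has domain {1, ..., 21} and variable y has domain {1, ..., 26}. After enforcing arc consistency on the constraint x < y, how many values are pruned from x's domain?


For the constraint x < y, x needs a supporting value in y's domain.
x can be at most 25 (one less than y's maximum).
Valid x values from domain: 21 out of 21.
Pruned = 21 - 21 = 0.

0


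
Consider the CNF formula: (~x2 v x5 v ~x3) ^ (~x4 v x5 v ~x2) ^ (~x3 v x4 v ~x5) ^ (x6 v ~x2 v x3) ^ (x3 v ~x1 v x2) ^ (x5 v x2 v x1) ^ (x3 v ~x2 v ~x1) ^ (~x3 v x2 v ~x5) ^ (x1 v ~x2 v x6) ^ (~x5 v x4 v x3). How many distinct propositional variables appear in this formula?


Identify each distinct variable in the formula.
Variables found: x1, x2, x3, x4, x5, x6.
Total distinct variables = 6.

6


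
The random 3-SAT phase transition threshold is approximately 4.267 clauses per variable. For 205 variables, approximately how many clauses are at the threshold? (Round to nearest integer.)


The 3-SAT phase transition occurs at approximately 4.267 clauses per variable.
m = 4.267 * 205 = 874.735.
Rounded to nearest integer: 875.

875


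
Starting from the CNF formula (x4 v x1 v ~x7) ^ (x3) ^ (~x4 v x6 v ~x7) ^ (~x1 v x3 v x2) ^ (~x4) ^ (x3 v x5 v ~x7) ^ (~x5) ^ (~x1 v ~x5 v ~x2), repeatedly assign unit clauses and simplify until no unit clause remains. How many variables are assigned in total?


Unit propagation repeatedly assigns the literal in any unit clause, then simplifies.
Assignments in order: x3 = T, x4 = F, x5 = F.
No further unit clauses remain.
Total variables assigned = 3.

3


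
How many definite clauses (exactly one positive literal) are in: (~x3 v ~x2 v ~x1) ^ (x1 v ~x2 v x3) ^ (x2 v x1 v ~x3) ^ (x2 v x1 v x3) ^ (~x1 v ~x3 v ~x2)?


A definite clause has exactly one positive literal.
Clause 1: 0 positive -> not definite
Clause 2: 2 positive -> not definite
Clause 3: 2 positive -> not definite
Clause 4: 3 positive -> not definite
Clause 5: 0 positive -> not definite
Definite clause count = 0.

0


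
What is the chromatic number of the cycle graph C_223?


An odd cycle cannot be 2-colored: alternating two colors around the cycle returns to the start with a conflict.
Since 223 is odd, three colors are required (and three suffice).
Chromatic number = 3.

3


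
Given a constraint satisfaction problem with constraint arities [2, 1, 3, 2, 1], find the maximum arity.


The arities are: 2, 1, 3, 2, 1.
Scan for the maximum value.
Maximum arity = 3.

3


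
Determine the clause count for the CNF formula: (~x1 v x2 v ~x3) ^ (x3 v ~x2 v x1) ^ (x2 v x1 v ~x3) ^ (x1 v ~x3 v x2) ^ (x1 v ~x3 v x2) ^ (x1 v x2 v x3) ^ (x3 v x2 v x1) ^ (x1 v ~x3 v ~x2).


Each group enclosed in parentheses joined by ^ is one clause.
Counting the conjuncts: 8 clauses.

8


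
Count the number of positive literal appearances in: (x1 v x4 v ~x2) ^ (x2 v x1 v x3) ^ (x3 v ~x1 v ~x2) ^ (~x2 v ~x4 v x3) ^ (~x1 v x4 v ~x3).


Scan each clause for unnegated literals.
Clause 1: 2 positive; Clause 2: 3 positive; Clause 3: 1 positive; Clause 4: 1 positive; Clause 5: 1 positive.
Total positive literal occurrences = 8.

8


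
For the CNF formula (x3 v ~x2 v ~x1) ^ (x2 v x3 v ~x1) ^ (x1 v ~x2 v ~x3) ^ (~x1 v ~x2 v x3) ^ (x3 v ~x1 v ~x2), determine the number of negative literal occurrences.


Scan each clause for negated literals.
Clause 1: 2 negative; Clause 2: 1 negative; Clause 3: 2 negative; Clause 4: 2 negative; Clause 5: 2 negative.
Total negative literal occurrences = 9.

9


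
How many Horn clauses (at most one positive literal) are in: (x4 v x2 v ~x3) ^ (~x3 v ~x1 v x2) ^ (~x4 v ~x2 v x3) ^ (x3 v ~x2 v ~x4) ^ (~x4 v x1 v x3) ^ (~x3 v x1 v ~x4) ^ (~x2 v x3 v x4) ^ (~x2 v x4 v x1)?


A Horn clause has at most one positive literal.
Clause 1: 2 positive lit(s) -> not Horn
Clause 2: 1 positive lit(s) -> Horn
Clause 3: 1 positive lit(s) -> Horn
Clause 4: 1 positive lit(s) -> Horn
Clause 5: 2 positive lit(s) -> not Horn
Clause 6: 1 positive lit(s) -> Horn
Clause 7: 2 positive lit(s) -> not Horn
Clause 8: 2 positive lit(s) -> not Horn
Total Horn clauses = 4.

4


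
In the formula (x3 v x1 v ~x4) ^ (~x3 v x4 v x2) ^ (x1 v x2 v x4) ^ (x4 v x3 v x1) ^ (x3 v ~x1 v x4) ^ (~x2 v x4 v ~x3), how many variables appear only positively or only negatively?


A pure literal appears in only one polarity across all clauses.
No pure literals found.
Count = 0.

0


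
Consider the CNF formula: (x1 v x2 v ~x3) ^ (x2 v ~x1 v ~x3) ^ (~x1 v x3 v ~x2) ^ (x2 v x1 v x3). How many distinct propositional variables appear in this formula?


Identify each distinct variable in the formula.
Variables found: x1, x2, x3.
Total distinct variables = 3.

3


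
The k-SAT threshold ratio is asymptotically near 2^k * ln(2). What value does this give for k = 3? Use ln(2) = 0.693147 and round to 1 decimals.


Using the asymptotic formula: threshold ~ 2^k * ln(2).
2^3 = 8.
8 * 0.693147 = 5.5.

5.5


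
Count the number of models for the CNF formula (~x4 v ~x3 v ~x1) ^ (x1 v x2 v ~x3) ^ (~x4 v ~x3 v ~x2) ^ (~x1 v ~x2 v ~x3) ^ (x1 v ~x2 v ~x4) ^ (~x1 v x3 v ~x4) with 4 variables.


Enumerate all 16 truth assignments over 4 variables.
Test each against every clause.
Satisfying assignments found: 7.

7


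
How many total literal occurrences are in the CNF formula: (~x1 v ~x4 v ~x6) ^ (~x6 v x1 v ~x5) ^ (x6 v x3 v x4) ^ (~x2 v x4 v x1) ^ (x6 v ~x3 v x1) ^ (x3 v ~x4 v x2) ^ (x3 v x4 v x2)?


Clause lengths: 3, 3, 3, 3, 3, 3, 3.
Sum = 3 + 3 + 3 + 3 + 3 + 3 + 3 = 21.

21


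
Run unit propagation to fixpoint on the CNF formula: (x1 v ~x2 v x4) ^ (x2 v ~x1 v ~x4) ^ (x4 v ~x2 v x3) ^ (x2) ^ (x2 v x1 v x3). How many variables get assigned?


Unit propagation repeatedly assigns the literal in any unit clause, then simplifies.
Assignments in order: x2 = T.
No further unit clauses remain.
Total variables assigned = 1.

1


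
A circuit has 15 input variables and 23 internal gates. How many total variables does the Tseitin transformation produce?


The Tseitin transformation introduces one auxiliary variable per gate.
Total variables = inputs + gates = 15 + 23 = 38.

38
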